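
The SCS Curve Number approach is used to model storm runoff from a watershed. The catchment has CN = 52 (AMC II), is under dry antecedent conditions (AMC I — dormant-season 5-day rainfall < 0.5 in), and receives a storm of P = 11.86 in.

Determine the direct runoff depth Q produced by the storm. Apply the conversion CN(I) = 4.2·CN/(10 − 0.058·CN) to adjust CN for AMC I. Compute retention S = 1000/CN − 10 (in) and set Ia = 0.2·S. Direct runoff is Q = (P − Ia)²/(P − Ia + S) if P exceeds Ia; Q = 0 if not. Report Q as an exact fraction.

Q = 1153485369/609531650 in ≈ 1.892 in

CN(I) from CN(II)=52: (4.2·52)/(10 − 0.058·52) = 9100/291 ≈ 31.271
Max retention: S = 1000/(9100/291) − 10 = 2000/91 in (≈ 21.978 in)
Ia = 0.2S: 0.2·21.978 = 4.396 in (exactly 400/91)
P − Ia = 11.860 − 4.396 = 33963/4550 ≈ 7.464 in (> 0, runoff occurs)
Runoff Q = (P−Ia)²/(P−Ia+S) = (7.464)²/(7.464+21.978) = 1153485369/609531650 ≈ 1.892 in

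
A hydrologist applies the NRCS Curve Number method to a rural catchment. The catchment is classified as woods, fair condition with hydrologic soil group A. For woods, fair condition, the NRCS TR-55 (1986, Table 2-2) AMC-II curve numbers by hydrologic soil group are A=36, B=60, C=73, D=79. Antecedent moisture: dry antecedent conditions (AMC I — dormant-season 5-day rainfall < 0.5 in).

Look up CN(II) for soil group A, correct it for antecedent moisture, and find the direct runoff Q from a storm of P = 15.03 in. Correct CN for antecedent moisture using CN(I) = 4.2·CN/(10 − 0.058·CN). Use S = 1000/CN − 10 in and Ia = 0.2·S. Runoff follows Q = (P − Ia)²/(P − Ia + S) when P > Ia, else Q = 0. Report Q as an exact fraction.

Q = 15392620489/17464866300 in ≈ 0.881 in

NRCS table: woods, fair condition, soil group A → CN(II) = 36
CN(I) from CN(II)=36: (4.2·36)/(10 − 0.058·36) = 18900/989 ≈ 19.110
Max retention: S = 1000/(18900/989) − 10 = 8000/189 in (≈ 42.328 in)
Ia = 0.2·(8000/189) = 1600/189 in ≈ 8.466 in
P − Ia = 15.030 − 8.466 = 124067/18900 ≈ 6.564 in (> 0, runoff occurs)
Runoff Q = (P−Ia)²/(P−Ia+S) = (6.564)²/(6.564+42.328) = 15392620489/17464866300 ≈ 0.881 in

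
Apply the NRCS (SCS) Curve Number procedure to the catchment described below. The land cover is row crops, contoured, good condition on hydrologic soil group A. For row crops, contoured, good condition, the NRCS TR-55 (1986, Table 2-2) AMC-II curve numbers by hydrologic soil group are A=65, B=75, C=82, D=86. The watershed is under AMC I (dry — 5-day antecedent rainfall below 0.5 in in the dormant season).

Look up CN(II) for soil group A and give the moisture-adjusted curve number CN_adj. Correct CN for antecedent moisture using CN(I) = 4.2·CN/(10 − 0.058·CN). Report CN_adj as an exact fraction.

NRCS table: row crops, contoured, good condition, soil group A → CN(II) = 65
CN(I) from CN(II)=65: (4.2·65)/(10 − 0.058·65) = 3900/89 ≈ 43.820

CN_adj = 3900/89 ≈ 43.820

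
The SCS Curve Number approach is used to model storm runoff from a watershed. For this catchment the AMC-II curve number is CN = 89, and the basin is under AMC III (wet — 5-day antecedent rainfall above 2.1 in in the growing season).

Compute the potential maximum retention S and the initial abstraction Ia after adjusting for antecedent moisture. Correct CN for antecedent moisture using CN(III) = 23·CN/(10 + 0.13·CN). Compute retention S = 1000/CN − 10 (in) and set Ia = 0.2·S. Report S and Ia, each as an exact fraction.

CN(III) from CN(II)=89: (23·89)/(10 + 0.13·89) = 204700/2157 ≈ 94.900
S = 1000/(204700/2157) − 10 = 1100/2047 in ≈ 0.537 in
Initial abstraction Ia = S/5 = (1100/2047)/5 = 220/2047 ≈ 0.107 in

S = 1100/2047 in ≈ 0.537 in; Ia = 220/2047 in ≈ 0.107 in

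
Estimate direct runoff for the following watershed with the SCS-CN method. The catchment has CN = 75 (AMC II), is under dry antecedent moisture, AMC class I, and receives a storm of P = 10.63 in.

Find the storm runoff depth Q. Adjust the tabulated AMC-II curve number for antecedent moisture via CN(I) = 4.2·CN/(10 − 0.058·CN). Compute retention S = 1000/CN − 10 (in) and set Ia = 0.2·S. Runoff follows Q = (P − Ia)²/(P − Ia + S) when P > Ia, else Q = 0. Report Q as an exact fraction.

Q = 3245466961/673904700 in ≈ 4.816 in

CN(I) from CN(II)=75: (4.2·75)/(10 − 0.058·75) = 6300/113 ≈ 55.752
S = 1000/(6300/113) − 10 = 500/63 in ≈ 7.937 in
Ia = 0.2S: 0.2·7.937 = 1.587 in (exactly 100/63)
P − Ia = 10.630 − 1.587 = 56969/6300 ≈ 9.043 in (> 0, runoff occurs)
Q: (56969/6300)² ÷ (106969/6300) = 3245466961/673904700 in (≈ 4.816 in)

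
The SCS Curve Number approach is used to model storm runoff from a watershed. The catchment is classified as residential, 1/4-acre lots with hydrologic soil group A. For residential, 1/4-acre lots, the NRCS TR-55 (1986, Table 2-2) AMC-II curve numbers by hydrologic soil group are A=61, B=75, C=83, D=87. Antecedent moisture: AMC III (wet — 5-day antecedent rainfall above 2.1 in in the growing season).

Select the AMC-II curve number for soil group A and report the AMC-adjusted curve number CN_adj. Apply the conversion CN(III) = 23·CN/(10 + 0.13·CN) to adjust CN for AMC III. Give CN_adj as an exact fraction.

NRCS table: residential, 1/4-acre lots, soil group A → CN(II) = 61
CN(III) from CN(II)=61: (23·61)/(10 + 0.13·61) = 140300/1793 ≈ 78.249

CN_adj = 140300/1793 ≈ 78.249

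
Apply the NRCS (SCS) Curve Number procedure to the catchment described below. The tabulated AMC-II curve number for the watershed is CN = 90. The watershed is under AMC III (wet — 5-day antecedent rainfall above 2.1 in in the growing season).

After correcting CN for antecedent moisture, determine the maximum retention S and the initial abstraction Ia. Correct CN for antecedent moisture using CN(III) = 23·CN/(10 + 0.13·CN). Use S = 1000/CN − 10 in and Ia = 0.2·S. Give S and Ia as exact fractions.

CN(III) from CN(II)=90: (23·90)/(10 + 0.13·90) = 20700/217 ≈ 95.392
Retention S: 1000/CN − 10 with CN=95.392 → S = 100/207 ≈ 0.483 in
Ia = 0.2·(100/207) = 20/207 in ≈ 0.097 in

S = 100/207 in ≈ 0.483 in; Ia = 20/207 in ≈ 0.097 in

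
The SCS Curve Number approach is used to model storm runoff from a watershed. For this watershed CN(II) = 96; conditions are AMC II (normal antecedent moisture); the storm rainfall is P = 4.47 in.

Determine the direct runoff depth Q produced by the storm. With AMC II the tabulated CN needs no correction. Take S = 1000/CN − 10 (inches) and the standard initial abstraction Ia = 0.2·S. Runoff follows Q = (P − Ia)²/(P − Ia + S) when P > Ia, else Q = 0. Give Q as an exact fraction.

AMC II — tabulated CN = 96 applies directly.
S = 1000/96 − 10 = 5/12 in ≈ 0.417 in
Ia = 0.2S: 0.2·0.417 = 0.083 in (exactly 1/12)
P − Ia = 4.470 − 0.083 = 329/75 ≈ 4.387 in (> 0, runoff occurs)
Q = (329/75)²/((329/75) + 5/12) = (108241/5625)/(1441/300) = 432964/108075 in ≈ 4.006 in

Q = 432964/108075 in ≈ 4.006 in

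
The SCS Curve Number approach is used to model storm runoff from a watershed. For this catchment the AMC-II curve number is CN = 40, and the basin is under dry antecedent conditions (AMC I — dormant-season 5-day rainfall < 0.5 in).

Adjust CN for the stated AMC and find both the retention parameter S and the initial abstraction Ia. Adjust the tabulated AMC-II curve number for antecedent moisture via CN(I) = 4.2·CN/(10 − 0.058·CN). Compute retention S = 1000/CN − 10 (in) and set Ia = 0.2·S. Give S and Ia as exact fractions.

S = 250/7 in ≈ 35.714 in; Ia = 50/7 in ≈ 7.143 in

CN(I) from CN(II)=40: (4.2·40)/(10 − 0.058·40) = 175/8 ≈ 21.875
S = 1000/(175/8) − 10 = 250/7 in ≈ 35.714 in
Initial abstraction Ia = S/5 = (250/7)/5 = 50/7 ≈ 7.143 in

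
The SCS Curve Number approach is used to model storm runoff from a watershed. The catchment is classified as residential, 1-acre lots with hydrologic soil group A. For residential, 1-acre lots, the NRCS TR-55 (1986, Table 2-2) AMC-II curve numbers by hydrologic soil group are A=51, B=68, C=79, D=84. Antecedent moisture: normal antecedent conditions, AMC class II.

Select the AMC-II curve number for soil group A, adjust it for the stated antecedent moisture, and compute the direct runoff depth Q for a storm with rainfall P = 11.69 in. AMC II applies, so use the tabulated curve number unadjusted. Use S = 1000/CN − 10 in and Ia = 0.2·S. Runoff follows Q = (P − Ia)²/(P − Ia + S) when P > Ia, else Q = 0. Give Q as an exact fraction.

NRCS table: residential, 1-acre lots, soil group A → CN(II) = 51
CN(II) = 51; AMC II needs no correction.
Max retention: S = 1000/51 − 10 = 490/51 in (≈ 9.608 in)
Ia = 0.2S: 0.2·9.608 = 1.922 in (exactly 98/51)
P − Ia = 11.690 − 1.922 = 49819/5100 ≈ 9.768 in (> 0, runoff occurs)
Q = (49819/5100)²/((49819/5100) + 490/51) = (2481932761/26010000)/(98819/5100) = 354561823/71996700 in ≈ 4.925 in

Q = 354561823/71996700 in ≈ 4.925 in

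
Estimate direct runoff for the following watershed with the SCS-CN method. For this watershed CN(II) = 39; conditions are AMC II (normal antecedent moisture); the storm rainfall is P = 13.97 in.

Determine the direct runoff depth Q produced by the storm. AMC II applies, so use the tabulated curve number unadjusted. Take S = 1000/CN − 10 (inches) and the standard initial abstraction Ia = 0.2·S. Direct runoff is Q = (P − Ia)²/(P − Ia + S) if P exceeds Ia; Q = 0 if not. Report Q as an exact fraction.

Q = 1787852089/402803700 in ≈ 4.439 in

AMC II — tabulated CN = 39 applies directly.
S = 1000/39 − 10 = 610/39 in ≈ 15.641 in
Initial abstraction Ia = S/5 = (610/39)/5 = 122/39 ≈ 3.128 in
Since P=13.970 > Ia=3.128: effective rainfall P−Ia = 42283/3900 in
Q: (42283/3900)² ÷ (103283/3900) = 1787852089/402803700 in (≈ 4.439 in)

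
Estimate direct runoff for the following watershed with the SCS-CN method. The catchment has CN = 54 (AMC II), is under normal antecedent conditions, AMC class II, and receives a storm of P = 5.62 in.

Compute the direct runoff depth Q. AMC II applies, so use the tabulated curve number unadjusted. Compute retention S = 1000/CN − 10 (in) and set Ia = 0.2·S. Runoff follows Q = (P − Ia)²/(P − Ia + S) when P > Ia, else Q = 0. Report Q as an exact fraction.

AMC II — tabulated CN = 54 applies directly.
Max retention: S = 1000/54 − 10 = 230/27 in (≈ 8.519 in)
Ia = 0.2S: 0.2·8.519 = 1.704 in (exactly 46/27)
P − Ia = 5.620 − 1.704 = 5287/1350 ≈ 3.916 in (> 0, runoff occurs)
Runoff Q = (P−Ia)²/(P−Ia+S) = (3.916)²/(3.916+8.519) = 27952369/22662450 ≈ 1.233 in

Q = 27952369/22662450 in ≈ 1.233 in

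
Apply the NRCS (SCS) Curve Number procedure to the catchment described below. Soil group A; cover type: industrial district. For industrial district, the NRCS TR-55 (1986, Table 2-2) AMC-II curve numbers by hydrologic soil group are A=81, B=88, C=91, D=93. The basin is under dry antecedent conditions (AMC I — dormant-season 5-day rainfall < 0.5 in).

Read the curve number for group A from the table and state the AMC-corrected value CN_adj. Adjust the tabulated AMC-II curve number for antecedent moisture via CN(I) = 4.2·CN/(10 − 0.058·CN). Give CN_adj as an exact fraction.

CN_adj = 170100/2651 ≈ 64.164

NRCS table: industrial district, soil group A → CN(II) = 81
Adjust CN=81 to AMC I: 4.2·81/(10 − 0.058·81) → (1701/5) ÷ (2651/500) = 170100/2651 ≈ 64.164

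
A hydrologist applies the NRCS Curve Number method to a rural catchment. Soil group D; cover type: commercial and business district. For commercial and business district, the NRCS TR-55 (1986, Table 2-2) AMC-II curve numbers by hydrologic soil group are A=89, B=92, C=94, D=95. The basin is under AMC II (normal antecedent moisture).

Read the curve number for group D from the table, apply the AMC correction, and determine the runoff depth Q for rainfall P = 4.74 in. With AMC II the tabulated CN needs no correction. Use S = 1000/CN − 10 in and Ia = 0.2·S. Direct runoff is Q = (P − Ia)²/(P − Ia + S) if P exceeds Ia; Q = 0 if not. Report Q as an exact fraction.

NRCS table: commercial and business district, soil group D → CN(II) = 95
CN(II) = 95; AMC II needs no correction.
Retention S: 1000/CN − 10 with CN=95.000 → S = 10/19 ≈ 0.526 in
Initial abstraction Ia = S/5 = (10/19)/5 = 2/19 ≈ 0.105 in
P − Ia = 4.740 − 0.105 = 4403/950 ≈ 4.635 in (> 0, runoff occurs)
Q = (4403/950)²/((4403/950) + 10/19) = (19386409/902500)/(4903/950) = 19386409/4657850 in ≈ 4.162 in

Q = 19386409/4657850 in ≈ 4.162 in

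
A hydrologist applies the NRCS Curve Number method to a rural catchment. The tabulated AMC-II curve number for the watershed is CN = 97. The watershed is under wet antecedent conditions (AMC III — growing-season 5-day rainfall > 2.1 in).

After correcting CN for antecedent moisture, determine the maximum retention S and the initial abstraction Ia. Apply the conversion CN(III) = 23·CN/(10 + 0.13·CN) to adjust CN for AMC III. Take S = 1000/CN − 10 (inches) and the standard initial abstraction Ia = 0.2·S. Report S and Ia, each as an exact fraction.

S = 300/2231 in ≈ 0.134 in; Ia = 60/2231 in ≈ 0.027 in

Wet (AMC III): CN(III) = 23·97/(10 + 0.13·97) = 2231/(2261/100) = 223100/2261 ≈ 98.673
Retention S: 1000/CN − 10 with CN=98.673 → S = 300/2231 ≈ 0.134 in
Ia = 0.2·(300/2231) = 60/2231 in ≈ 0.027 in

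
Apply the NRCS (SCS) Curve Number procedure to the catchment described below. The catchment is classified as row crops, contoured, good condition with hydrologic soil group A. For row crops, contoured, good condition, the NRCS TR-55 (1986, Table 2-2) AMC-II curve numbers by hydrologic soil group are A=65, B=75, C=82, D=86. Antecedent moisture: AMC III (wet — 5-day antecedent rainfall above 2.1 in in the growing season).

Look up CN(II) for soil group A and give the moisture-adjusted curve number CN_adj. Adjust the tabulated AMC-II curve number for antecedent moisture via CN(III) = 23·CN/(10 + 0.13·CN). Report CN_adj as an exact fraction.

NRCS table: row crops, contoured, good condition, soil group A → CN(II) = 65
Adjust CN=65 to AMC III: 23·65/(10 + 0.13·65) → 1495 ÷ (369/20) = 29900/369 ≈ 81.030

CN_adj = 29900/369 ≈ 81.030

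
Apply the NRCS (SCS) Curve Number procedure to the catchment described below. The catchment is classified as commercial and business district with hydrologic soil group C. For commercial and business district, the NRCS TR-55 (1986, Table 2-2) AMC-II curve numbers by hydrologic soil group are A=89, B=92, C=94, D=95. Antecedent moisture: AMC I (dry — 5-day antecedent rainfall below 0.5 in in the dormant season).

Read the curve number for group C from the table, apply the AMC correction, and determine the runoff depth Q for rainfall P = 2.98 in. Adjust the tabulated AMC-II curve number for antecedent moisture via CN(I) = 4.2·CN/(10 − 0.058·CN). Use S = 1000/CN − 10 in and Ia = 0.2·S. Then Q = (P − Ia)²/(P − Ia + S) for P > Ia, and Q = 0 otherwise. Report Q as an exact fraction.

NRCS table: commercial and business district, soil group C → CN(II) = 94
CN(I) from CN(II)=94: (4.2·94)/(10 − 0.058·94) = 32900/379 ≈ 86.807
Retention S: 1000/CN − 10 with CN=86.807 → S = 500/329 ≈ 1.520 in
Ia = 0.2·(500/329) = 100/329 in ≈ 0.304 in
Since P=2.980 > Ia=0.304: effective rainfall P−Ia = 44021/16450 in
Runoff Q = (P−Ia)²/(P−Ia+S) = (2.676)²/(2.676+1.520) = 1937848441/1135395450 ≈ 1.707 in

Q = 1937848441/1135395450 in ≈ 1.707 in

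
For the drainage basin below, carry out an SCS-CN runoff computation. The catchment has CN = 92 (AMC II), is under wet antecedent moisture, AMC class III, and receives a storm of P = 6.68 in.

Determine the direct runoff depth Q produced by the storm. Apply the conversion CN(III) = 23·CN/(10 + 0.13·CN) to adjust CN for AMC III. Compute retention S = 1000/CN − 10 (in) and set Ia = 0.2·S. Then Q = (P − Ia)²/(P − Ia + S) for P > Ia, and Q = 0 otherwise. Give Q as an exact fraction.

Wet (AMC III): CN(III) = 23·92/(10 + 0.13·92) = 2116/(549/25) = 52900/549 ≈ 96.357
Retention S: 1000/CN − 10 with CN=96.357 → S = 200/529 ≈ 0.378 in
Initial abstraction Ia = S/5 = (200/529)/5 = 40/529 ≈ 0.076 in
Excess rainfall: 6.680 − 0.076 = 6.604 in; P > Ia so Q > 0
Runoff Q = (P−Ia)²/(P−Ia+S) = (6.604)²/(6.604+0.378) = 7628799649/1221236175 ≈ 6.247 in

Q = 7628799649/1221236175 in ≈ 6.247 in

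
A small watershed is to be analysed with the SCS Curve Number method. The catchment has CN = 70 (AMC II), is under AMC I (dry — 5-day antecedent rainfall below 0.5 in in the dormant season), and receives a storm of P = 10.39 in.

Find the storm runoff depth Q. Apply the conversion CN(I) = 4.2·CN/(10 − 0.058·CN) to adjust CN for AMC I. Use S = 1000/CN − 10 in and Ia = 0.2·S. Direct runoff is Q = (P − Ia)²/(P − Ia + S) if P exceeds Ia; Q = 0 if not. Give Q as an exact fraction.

Adjust CN=70 to AMC I: 4.2·70/(10 − 0.058·70) → 294 ÷ (297/50) = 4900/99 ≈ 49.495
Retention S: 1000/CN − 10 with CN=49.495 → S = 500/49 ≈ 10.204 in
Ia = 0.2S: 0.2·10.204 = 2.041 in (exactly 100/49)
Excess rainfall: 10.390 − 2.041 = 8.349 in; P > Ia so Q > 0
Q = (40911/4900)²/((40911/4900) + 500/49) = (1673709921/24010000)/(90911/4900) = 1673709921/445463900 in ≈ 3.757 in

Q = 1673709921/445463900 in ≈ 3.757 in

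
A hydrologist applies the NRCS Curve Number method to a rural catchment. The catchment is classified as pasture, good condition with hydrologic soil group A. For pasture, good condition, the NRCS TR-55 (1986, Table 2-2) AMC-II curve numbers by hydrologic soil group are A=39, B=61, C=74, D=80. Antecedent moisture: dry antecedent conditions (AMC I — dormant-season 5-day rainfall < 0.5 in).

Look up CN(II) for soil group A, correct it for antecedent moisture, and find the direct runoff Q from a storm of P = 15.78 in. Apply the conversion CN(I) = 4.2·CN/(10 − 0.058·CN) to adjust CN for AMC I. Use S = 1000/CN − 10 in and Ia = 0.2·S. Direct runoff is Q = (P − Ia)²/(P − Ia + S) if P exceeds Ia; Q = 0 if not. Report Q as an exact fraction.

NRCS table: pasture, good condition, soil group A → CN(II) = 39
CN(I) from CN(II)=39: (4.2·39)/(10 − 0.058·39) = 81900/3869 ≈ 21.168
Retention S: 1000/CN − 10 with CN=21.168 → S = 30500/819 ≈ 37.241 in
Ia = 0.2·(30500/819) = 6100/819 in ≈ 7.448 in
Since P=15.780 > Ia=7.448: effective rainfall P−Ia = 341191/40950 in
Runoff Q = (P−Ia)²/(P−Ia+S) = (8.332)²/(8.332+37.241) = 116411298481/76420521450 ≈ 1.523 in

Q = 116411298481/76420521450 in ≈ 1.523 in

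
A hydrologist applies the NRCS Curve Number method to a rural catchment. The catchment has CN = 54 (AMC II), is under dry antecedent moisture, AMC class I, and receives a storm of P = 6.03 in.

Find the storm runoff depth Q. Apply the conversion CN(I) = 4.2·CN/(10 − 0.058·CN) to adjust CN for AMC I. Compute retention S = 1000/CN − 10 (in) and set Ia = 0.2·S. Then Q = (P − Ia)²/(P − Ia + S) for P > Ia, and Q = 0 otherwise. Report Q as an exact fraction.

Q = 12521833801/71549786700 in ≈ 0.175 in

Adjust CN=54 to AMC I: 4.2·54/(10 − 0.058·54) → (1134/5) ÷ (1717/250) = 56700/1717 ≈ 33.023
Max retention: S = 1000/(56700/1717) − 10 = 11500/567 in (≈ 20.282 in)
Ia = 0.2S: 0.2·20.282 = 4.056 in (exactly 2300/567)
P − Ia = 6.030 − 4.056 = 111901/56700 ≈ 1.974 in (> 0, runoff occurs)
Q: (111901/56700)² ÷ (1261901/56700) = 12521833801/71549786700 in (≈ 0.175 in)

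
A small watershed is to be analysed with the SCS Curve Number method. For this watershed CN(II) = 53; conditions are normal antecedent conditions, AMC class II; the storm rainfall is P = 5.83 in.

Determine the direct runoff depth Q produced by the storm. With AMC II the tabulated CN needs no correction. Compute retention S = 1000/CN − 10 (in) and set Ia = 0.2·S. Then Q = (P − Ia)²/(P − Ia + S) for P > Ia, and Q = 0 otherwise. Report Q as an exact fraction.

Average conditions: CN = 53 (no AMC adjustment).
S = 1000/53 − 10 = 470/53 in ≈ 8.868 in
Ia = 0.2·(470/53) = 94/53 in ≈ 1.774 in
Excess rainfall: 5.830 − 1.774 = 4.056 in; P > Ia so Q > 0
Q: (21499/5300)² ÷ (68499/5300) = 462207001/363044700 in (≈ 1.273 in)

Q = 462207001/363044700 in ≈ 1.273 in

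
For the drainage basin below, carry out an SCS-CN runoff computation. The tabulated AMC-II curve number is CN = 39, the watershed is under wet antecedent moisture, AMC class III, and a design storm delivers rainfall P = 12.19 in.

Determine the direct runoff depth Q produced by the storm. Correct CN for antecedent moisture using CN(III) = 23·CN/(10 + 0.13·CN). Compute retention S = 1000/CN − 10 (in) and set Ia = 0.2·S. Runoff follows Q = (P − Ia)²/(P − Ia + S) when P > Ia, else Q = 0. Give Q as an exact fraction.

Q = 943701502249/141855437100 in ≈ 6.653 in

Adjust CN=39 to AMC III: 23·39/(10 + 0.13·39) → 897 ÷ (1507/100) = 89700/1507 ≈ 59.522
Max retention: S = 1000/(89700/1507) − 10 = 6100/897 in (≈ 6.800 in)
Ia = 0.2·(6100/897) = 1220/897 in ≈ 1.360 in
Excess rainfall: 12.190 − 1.360 = 10.830 in; P > Ia so Q > 0
Runoff Q = (P−Ia)²/(P−Ia+S) = (10.830)²/(10.830+6.800) = 943701502249/141855437100 ≈ 6.653 in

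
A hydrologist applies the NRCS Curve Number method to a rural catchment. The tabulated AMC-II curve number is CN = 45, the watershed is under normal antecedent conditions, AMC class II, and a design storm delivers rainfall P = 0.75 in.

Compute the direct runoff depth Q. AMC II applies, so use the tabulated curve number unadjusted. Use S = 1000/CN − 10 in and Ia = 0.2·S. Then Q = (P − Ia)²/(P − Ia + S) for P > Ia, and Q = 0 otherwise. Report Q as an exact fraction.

Q = 0 in ≈ 0.000 in

CN(II) = 45; AMC II needs no correction.
Retention S: 1000/CN − 10 with CN=45.000 → S = 110/9 ≈ 12.222 in
Initial abstraction Ia = S/5 = (110/9)/5 = 22/9 ≈ 2.444 in
P = 0.750 ≤ Ia = 2.444 in: entire storm abstracted, Q = 0.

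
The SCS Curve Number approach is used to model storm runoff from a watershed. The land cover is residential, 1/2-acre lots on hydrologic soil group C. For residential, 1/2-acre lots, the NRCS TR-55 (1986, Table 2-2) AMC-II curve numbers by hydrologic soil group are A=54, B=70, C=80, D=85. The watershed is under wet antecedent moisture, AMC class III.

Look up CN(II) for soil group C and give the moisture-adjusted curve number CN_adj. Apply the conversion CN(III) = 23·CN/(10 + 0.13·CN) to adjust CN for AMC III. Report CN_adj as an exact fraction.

NRCS table: residential, 1/2-acre lots, soil group C → CN(II) = 80
CN(III) from CN(II)=80: (23·80)/(10 + 0.13·80) = 4600/51 ≈ 90.196

CN_adj = 4600/51 ≈ 90.196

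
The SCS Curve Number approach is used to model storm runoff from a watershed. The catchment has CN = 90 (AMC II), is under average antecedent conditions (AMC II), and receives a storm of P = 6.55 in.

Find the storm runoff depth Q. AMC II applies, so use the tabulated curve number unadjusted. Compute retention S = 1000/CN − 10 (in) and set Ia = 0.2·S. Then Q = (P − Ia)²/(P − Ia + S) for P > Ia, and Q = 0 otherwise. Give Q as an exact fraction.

Q = 1297321/241020 in ≈ 5.383 in

Average conditions: CN = 90 (no AMC adjustment).
S = 1000/90 − 10 = 10/9 in ≈ 1.111 in
Ia = 0.2S: 0.2·1.111 = 0.222 in (exactly 2/9)
Excess rainfall: 6.550 − 0.222 = 6.328 in; P > Ia so Q > 0
Runoff Q = (P−Ia)²/(P−Ia+S) = (6.328)²/(6.328+1.111) = 1297321/241020 ≈ 5.383 in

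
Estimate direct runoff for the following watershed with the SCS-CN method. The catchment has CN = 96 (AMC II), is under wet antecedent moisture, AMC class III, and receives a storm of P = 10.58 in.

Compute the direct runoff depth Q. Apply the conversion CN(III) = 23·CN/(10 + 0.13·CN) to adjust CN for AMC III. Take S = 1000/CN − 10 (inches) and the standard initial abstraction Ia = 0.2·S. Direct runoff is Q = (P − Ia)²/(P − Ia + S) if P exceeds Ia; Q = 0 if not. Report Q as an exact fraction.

Q = 661606688/63826725 in ≈ 10.366 in

Adjust CN=96 to AMC III: 23·96/(10 + 0.13·96) → 2208 ÷ (562/25) = 27600/281 ≈ 98.221
Max retention: S = 1000/(27600/281) − 10 = 25/138 in (≈ 0.181 in)
Initial abstraction Ia = S/5 = (25/138)/5 = 5/138 ≈ 0.036 in
P − Ia = 10.580 − 0.036 = 18188/1725 ≈ 10.544 in (> 0, runoff occurs)
Q: (18188/1725)² ÷ (37001/3450) = 661606688/63826725 in (≈ 10.366 in)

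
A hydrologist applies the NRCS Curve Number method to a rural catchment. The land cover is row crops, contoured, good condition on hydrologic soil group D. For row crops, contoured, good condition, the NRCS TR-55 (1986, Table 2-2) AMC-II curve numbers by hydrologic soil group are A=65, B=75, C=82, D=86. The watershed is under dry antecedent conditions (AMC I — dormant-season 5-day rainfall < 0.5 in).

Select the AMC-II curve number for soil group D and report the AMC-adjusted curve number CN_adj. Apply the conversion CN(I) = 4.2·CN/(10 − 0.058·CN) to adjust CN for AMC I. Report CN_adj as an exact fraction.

CN_adj = 12900/179 ≈ 72.067

NRCS table: row crops, contoured, good condition, soil group D → CN(II) = 86
CN(I) from CN(II)=86: (4.2·86)/(10 − 0.058·86) = 12900/179 ≈ 72.067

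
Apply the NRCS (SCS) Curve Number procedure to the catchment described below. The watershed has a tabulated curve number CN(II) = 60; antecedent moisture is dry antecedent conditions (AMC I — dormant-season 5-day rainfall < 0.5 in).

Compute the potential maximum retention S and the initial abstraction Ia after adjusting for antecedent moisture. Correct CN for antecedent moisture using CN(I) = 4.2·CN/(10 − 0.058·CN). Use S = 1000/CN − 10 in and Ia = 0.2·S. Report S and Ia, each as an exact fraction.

S = 1000/63 in ≈ 15.873 in; Ia = 200/63 in ≈ 3.175 in

Adjust CN=60 to AMC I: 4.2·60/(10 − 0.058·60) → 252 ÷ (163/25) = 6300/163 ≈ 38.650
S = 1000/(6300/163) − 10 = 1000/63 in ≈ 15.873 in
Ia = 0.2S: 0.2·15.873 = 3.175 in (exactly 200/63)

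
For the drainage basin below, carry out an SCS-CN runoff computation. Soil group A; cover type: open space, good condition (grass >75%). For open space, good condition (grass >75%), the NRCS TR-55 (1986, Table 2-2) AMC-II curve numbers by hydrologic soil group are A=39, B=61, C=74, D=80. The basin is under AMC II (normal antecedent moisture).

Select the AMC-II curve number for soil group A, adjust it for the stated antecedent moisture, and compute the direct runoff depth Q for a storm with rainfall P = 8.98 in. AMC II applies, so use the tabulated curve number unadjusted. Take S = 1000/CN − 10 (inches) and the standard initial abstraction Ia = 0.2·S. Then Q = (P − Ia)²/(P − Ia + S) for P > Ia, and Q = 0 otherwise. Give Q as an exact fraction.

Q = 130210921/81726450 in ≈ 1.593 in

NRCS table: open space, good condition (grass >75%), soil group A → CN(II) = 39
CN(II) = 39; AMC II needs no correction.
Retention S: 1000/CN − 10 with CN=39.000 → S = 610/39 ≈ 15.641 in
Initial abstraction Ia = S/5 = (610/39)/5 = 122/39 ≈ 3.128 in
Excess rainfall: 8.980 − 3.128 = 5.852 in; P > Ia so Q > 0
Runoff Q = (P−Ia)²/(P−Ia+S) = (5.852)²/(5.852+15.641) = 130210921/81726450 ≈ 1.593 in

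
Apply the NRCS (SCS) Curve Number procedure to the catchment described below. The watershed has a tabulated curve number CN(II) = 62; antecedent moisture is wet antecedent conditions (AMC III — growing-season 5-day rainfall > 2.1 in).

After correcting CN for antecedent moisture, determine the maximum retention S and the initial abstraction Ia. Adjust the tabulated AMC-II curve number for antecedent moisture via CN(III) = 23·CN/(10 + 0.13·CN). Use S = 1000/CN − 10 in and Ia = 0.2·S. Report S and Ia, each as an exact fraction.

S = 1900/713 in ≈ 2.665 in; Ia = 380/713 in ≈ 0.533 in

CN(III) from CN(II)=62: (23·62)/(10 + 0.13·62) = 71300/903 ≈ 78.959
S = 1000/(71300/903) − 10 = 1900/713 in ≈ 2.665 in
Initial abstraction Ia = S/5 = (1900/713)/5 = 380/713 ≈ 0.533 in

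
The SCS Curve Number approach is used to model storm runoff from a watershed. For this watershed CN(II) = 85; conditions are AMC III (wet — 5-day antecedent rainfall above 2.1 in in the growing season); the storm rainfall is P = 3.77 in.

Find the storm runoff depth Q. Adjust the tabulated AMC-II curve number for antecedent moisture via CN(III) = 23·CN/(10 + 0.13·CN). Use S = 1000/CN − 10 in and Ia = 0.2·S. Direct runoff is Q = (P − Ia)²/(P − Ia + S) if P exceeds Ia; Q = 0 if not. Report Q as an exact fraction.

Adjust CN=85 to AMC III: 23·85/(10 + 0.13·85) → 1955 ÷ (421/20) = 39100/421 ≈ 92.874
Max retention: S = 1000/(39100/421) − 10 = 300/391 in (≈ 0.767 in)
Ia = 0.2·(300/391) = 60/391 in ≈ 0.153 in
Excess rainfall: 3.770 − 0.153 = 3.617 in; P > Ia so Q > 0
Runoff Q = (P−Ia)²/(P−Ia+S) = (3.617)²/(3.617+0.767) = 19995939649/6702013700 ≈ 2.984 in

Q = 19995939649/6702013700 in ≈ 2.984 in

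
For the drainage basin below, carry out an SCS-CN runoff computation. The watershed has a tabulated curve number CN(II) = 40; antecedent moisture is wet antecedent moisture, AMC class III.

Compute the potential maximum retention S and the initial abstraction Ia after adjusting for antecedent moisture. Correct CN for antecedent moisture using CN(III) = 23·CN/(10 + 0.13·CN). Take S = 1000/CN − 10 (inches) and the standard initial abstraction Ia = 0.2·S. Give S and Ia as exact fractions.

Adjust CN=40 to AMC III: 23·40/(10 + 0.13·40) → 920 ÷ (76/5) = 1150/19 ≈ 60.526
S = 1000/(1150/19) − 10 = 150/23 in ≈ 6.522 in
Initial abstraction Ia = S/5 = (150/23)/5 = 30/23 ≈ 1.304 in

S = 150/23 in ≈ 6.522 in; Ia = 30/23 in ≈ 1.304 in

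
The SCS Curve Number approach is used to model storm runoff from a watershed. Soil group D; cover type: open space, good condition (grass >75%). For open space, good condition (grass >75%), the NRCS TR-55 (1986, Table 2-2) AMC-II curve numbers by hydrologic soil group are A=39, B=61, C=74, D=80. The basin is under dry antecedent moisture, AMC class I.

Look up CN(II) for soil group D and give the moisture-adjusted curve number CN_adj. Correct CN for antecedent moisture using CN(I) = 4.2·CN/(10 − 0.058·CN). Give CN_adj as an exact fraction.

CN_adj = 4200/67 ≈ 62.687

NRCS table: open space, good condition (grass >75%), soil group D → CN(II) = 80
Dry (AMC I): CN(I) = 4.2·80/(10 − 0.058·80) = 336/(134/25) = 4200/67 ≈ 62.687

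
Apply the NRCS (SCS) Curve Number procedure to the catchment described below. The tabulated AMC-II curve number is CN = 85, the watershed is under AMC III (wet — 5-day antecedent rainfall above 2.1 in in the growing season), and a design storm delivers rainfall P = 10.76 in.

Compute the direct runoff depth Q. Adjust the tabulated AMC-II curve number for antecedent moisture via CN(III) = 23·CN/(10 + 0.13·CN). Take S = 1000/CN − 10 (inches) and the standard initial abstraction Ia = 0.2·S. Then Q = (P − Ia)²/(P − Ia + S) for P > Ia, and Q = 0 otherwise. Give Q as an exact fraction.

CN(III) from CN(II)=85: (23·85)/(10 + 0.13·85) = 39100/421 ≈ 92.874
Max retention: S = 1000/(39100/421) − 10 = 300/391 in (≈ 0.767 in)
Ia = 0.2S: 0.2·0.767 = 0.153 in (exactly 60/391)
P − Ia = 10.760 − 0.153 = 103679/9775 ≈ 10.607 in (> 0, runoff occurs)
Runoff Q = (P−Ia)²/(P−Ia+S) = (10.607)²/(10.607+0.767) = 10749335041/1086774725 ≈ 9.891 in

Q = 10749335041/1086774725 in ≈ 9.891 in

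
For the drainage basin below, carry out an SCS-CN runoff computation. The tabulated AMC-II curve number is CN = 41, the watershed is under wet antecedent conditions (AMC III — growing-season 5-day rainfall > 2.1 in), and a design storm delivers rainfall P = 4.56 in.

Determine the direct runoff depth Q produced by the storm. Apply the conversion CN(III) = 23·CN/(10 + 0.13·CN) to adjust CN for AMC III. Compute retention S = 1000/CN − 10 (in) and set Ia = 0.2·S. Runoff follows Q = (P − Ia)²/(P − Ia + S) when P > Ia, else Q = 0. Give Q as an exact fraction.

CN(III) from CN(II)=41: (23·41)/(10 + 0.13·41) = 94300/1533 ≈ 61.513
Retention S: 1000/CN − 10 with CN=61.513 → S = 5900/943 ≈ 6.257 in
Initial abstraction Ia = S/5 = (5900/943)/5 = 1180/943 ≈ 1.251 in
P − Ia = 4.560 − 1.251 = 78002/23575 ≈ 3.309 in (> 0, runoff occurs)
Runoff Q = (P−Ia)²/(P−Ia+S) = (3.309)²/(3.309+6.257) = 3042156002/2658104825 ≈ 1.144 in

Q = 3042156002/2658104825 in ≈ 1.144 in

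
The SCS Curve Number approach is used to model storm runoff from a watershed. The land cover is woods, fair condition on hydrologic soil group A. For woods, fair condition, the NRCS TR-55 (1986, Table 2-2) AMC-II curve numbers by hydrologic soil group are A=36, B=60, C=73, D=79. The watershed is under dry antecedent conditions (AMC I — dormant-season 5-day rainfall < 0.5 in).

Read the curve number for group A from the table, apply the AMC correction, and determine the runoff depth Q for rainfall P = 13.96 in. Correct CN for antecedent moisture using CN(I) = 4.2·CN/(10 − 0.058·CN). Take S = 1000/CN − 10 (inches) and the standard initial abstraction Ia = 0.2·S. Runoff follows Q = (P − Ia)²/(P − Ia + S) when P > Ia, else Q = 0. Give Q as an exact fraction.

NRCS table: woods, fair condition, soil group A → CN(II) = 36
Dry (AMC I): CN(I) = 4.2·36/(10 − 0.058·36) = (756/5)/(989/125) = 18900/989 ≈ 19.110
Max retention: S = 1000/(18900/989) − 10 = 8000/189 in (≈ 42.328 in)
Initial abstraction Ia = S/5 = (8000/189)/5 = 1600/189 ≈ 8.466 in
Excess rainfall: 13.960 − 8.466 = 5.494 in; P > Ia so Q > 0
Q = (25961/4725)²/((25961/4725) + 8000/189) = (673973521/22325625)/(225961/4725) = 673973521/1067665725 in ≈ 0.631 in

Q = 673973521/1067665725 in ≈ 0.631 in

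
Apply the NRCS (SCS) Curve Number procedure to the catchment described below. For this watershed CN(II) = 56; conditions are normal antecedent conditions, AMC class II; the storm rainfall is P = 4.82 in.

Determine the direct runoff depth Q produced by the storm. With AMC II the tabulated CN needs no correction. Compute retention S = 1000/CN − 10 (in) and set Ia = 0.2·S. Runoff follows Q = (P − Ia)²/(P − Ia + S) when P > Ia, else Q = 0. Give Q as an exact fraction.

AMC II — tabulated CN = 56 applies directly.
Retention S: 1000/CN − 10 with CN=56.000 → S = 55/7 ≈ 7.857 in
Initial abstraction Ia = S/5 = (55/7)/5 = 11/7 ≈ 1.571 in
Excess rainfall: 4.820 − 1.571 = 3.249 in; P > Ia so Q > 0
Q = (1137/350)²/((1137/350) + 55/7) = (1292769/122500)/(3887/350) = 1292769/1360450 in ≈ 0.950 in

Q = 1292769/1360450 in ≈ 0.950 in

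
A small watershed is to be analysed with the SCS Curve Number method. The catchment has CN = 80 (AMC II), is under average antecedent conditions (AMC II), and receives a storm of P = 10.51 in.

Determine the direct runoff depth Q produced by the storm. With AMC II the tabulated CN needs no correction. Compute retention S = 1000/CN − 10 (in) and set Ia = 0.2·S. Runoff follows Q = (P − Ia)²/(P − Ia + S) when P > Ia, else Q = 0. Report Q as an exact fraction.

CN(II) = 80; AMC II needs no correction.
S = 1000/80 − 10 = 5/2 in ≈ 2.500 in
Ia = 0.2S: 0.2·2.500 = 0.500 in (exactly 1/2)
Excess rainfall: 10.510 − 0.500 = 10.010 in; P > Ia so Q > 0
Q: (1001/100)² ÷ (1251/100) = 1002001/125100 in (≈ 8.010 in)

Q = 1002001/125100 in ≈ 8.010 in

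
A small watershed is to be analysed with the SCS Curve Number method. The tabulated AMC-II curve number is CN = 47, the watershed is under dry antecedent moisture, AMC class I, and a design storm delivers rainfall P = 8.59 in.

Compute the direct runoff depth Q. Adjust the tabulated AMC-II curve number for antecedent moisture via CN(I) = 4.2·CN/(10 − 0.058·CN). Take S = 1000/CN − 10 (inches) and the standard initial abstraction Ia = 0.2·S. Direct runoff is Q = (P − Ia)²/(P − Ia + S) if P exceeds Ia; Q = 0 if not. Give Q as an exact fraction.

Q = 101017815889/292925117100 in ≈ 0.345 in

CN(I) from CN(II)=47: (4.2·47)/(10 − 0.058·47) = 98700/3637 ≈ 27.138
Max retention: S = 1000/(98700/3637) − 10 = 26500/987 in (≈ 26.849 in)
Ia = 0.2S: 0.2·26.849 = 5.370 in (exactly 5300/987)
P − Ia = 8.590 − 5.370 = 317833/98700 ≈ 3.220 in (> 0, runoff occurs)
Q: (317833/98700)² ÷ (2967833/98700) = 101017815889/292925117100 in (≈ 0.345 in)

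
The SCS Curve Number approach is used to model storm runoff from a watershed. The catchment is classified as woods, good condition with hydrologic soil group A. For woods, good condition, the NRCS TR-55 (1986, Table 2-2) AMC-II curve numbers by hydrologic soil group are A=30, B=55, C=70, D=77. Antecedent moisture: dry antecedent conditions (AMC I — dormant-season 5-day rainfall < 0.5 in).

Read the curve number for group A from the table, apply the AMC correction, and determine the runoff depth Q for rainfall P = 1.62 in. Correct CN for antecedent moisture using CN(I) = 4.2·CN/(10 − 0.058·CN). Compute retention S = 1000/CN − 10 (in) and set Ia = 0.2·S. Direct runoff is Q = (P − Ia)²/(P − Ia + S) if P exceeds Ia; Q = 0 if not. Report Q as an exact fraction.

Q = 0 in ≈ 0.000 in

NRCS table: woods, good condition, soil group A → CN(II) = 30
Dry (AMC I): CN(I) = 4.2·30/(10 − 0.058·30) = 126/(413/50) = 900/59 ≈ 15.254
S = 1000/(900/59) − 10 = 500/9 in ≈ 55.556 in
Initial abstraction Ia = S/5 = (500/9)/5 = 100/9 ≈ 11.111 in
P = 1.620 ≤ Ia = 11.111 in: entire storm abstracted, Q = 0.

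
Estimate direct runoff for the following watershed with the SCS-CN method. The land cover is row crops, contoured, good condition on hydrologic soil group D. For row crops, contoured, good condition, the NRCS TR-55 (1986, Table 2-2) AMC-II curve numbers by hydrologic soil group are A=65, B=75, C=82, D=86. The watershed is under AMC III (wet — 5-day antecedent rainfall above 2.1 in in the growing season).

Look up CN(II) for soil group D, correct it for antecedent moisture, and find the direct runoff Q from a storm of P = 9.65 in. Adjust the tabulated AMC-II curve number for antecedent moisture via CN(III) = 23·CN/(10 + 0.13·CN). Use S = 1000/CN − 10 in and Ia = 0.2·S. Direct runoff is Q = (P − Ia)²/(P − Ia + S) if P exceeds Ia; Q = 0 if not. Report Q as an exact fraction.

Q = 35372957929/3997083060 in ≈ 8.850 in

NRCS table: row crops, contoured, good condition, soil group D → CN(II) = 86
CN(III) from CN(II)=86: (23·86)/(10 + 0.13·86) = 98900/1059 ≈ 93.390
Retention S: 1000/CN − 10 with CN=93.390 → S = 700/989 ≈ 0.708 in
Ia = 0.2S: 0.2·0.708 = 0.142 in (exactly 140/989)
Since P=9.650 > Ia=0.142: effective rainfall P−Ia = 188077/19780 in
Q: (188077/19780)² ÷ (202077/19780) = 35372957929/3997083060 in (≈ 8.850 in)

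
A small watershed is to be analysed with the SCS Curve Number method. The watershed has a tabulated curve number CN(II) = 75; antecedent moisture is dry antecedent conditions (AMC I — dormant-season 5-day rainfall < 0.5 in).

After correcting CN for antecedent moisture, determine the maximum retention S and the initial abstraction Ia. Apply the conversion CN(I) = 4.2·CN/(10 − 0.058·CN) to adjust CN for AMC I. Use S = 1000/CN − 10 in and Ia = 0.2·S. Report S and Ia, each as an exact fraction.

Adjust CN=75 to AMC I: 4.2·75/(10 − 0.058·75) → 315 ÷ (113/20) = 6300/113 ≈ 55.752
S = 1000/(6300/113) − 10 = 500/63 in ≈ 7.937 in
Ia = 0.2S: 0.2·7.937 = 1.587 in (exactly 100/63)

S = 500/63 in ≈ 7.937 in; Ia = 100/63 in ≈ 1.587 in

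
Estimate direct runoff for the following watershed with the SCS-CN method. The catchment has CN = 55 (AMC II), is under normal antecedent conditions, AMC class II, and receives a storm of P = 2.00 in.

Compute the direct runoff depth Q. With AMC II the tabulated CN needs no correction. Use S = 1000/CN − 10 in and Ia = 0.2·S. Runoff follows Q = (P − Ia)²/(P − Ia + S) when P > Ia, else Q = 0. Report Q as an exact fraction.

Q = 8/517 in ≈ 0.015 in

Average conditions: CN = 55 (no AMC adjustment).
S = 1000/55 − 10 = 90/11 in ≈ 8.182 in
Ia = 0.2·(90/11) = 18/11 in ≈ 1.636 in
Excess rainfall: 2.000 − 1.636 = 0.364 in; P > Ia so Q > 0
Q = (4/11)²/((4/11) + 90/11) = (16/121)/(94/11) = 8/517 in ≈ 0.015 in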